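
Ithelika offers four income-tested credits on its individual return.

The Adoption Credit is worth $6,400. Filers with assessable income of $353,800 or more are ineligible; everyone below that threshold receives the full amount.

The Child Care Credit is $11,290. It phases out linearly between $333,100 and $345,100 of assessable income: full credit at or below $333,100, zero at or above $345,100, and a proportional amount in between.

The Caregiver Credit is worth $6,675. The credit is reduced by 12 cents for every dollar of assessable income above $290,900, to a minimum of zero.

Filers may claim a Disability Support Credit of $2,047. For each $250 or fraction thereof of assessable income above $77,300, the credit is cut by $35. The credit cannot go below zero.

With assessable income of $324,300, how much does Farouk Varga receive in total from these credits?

$20,357

Adoption Credit: $324,300 is below the $353,800 cutoff, so the full $6,400 applies.
Child Care Credit: $324,300 is at or below the $333,100 threshold, so the full $11,290 applies.
Caregiver Credit: 12% of the $33,400 excess over $290,900 is $4,008; credit = $6,675 − $4,008 = $2,667.
Disability Support Credit: income exceeds $77,300 by $247,000 → 988 increments × $35 = $34,580 ≥ base, so the credit is $0.
Total: $6,400 + $11,290 + $2,667 + $0 = $20,357.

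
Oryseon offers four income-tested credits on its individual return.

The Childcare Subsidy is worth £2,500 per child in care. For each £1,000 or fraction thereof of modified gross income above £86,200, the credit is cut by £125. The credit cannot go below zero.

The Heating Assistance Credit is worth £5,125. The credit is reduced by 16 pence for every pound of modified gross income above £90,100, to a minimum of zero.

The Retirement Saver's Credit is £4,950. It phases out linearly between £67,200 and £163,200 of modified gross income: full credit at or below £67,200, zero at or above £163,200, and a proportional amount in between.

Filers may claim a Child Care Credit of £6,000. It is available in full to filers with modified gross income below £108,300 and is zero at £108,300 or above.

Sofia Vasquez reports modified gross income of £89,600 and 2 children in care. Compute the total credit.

£19,420

Childcare Subsidy: base = 2 × £2,500 = £5,000. income exceeds £86,200 by £3,400, which is 4 full-or-partial £1,000 increments; reduction = 4 × £125 = £500, leaving £4,500.
Heating Assistance Credit: £89,600 is at or below the £90,100 threshold, so the full £5,125 applies.
Retirement Saver's Credit: £89,600 is £22,400 into a £96,000 phase-out range, leaving 73,600/96,000 of the credit: £4,950 × 73,600/96,000 = £3,795.
Child Care Credit: £89,600 is below the £108,300 cutoff, so the full £6,000 applies.
Total: £4,500 + £5,125 + £3,795 + £6,000 = £19,420.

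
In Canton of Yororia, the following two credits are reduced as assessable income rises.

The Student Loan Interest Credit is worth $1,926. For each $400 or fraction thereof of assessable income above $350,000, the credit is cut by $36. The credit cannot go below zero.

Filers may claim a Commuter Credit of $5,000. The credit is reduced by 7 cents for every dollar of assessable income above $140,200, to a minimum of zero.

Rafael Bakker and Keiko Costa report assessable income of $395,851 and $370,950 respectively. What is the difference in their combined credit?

$18

Rafael ($395,851): Student Loan Interest Credit: income exceeds $350,000 by $45,851 → 115 increments × $36 = $4,140 ≥ base, so the credit is $0. Commuter Credit: 7% of the $255,651 excess over $140,200 is $17,895.57 ≥ base, so the credit is $0. total $0 + $0 = $0
Keiko ($370,950): Student Loan Interest Credit: income exceeds $350,000 by $20,950, which is 53 full-or-partial $400 increments; reduction = 53 × $36 = $1,908, leaving $18. Commuter Credit: 7% of the $230,750 excess over $140,200 is $16,152.50 ≥ base, so the credit is $0. total $18 + $0 = $18
Difference: |$0 − $18| = $18.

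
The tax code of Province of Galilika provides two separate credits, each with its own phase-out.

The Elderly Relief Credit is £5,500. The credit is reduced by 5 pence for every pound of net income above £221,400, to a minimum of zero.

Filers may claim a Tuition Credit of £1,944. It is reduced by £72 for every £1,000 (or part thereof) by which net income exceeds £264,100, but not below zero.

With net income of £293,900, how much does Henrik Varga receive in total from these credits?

Elderly Relief Credit: 5% of the £72,500 excess over £221,400 is £3,625; credit = £5,500 − £3,625 = £1,875.
Tuition Credit: income exceeds £264,100 by £29,800 → 30 increments × £72 = £2,160 ≥ base, so the credit is £0.
Total: £1,875 + £0 = £1,875.

£1,875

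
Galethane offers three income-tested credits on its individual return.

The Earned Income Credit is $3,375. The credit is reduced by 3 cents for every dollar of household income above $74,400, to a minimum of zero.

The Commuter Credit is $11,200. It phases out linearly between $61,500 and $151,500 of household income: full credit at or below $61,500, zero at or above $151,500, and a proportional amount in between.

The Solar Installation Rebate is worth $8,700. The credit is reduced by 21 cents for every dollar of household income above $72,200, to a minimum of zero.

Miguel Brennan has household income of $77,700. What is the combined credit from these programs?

Earned Income Credit: 3% of the $3,300 excess over $74,400 is $99; credit = $3,375 − $99 = $3,276.
Commuter Credit: $77,700 is $16,200 into a $90,000 phase-out range, leaving 73,800/90,000 of the credit: $11,200 × 73,800/90,000 = $9,184.
Solar Installation Rebate: 21% of the $5,500 excess over $72,200 is $1,155; credit = $8,700 − $1,155 = $7,545.
Total: $3,276 + $9,184 + $7,545 = $20,005.

$20,005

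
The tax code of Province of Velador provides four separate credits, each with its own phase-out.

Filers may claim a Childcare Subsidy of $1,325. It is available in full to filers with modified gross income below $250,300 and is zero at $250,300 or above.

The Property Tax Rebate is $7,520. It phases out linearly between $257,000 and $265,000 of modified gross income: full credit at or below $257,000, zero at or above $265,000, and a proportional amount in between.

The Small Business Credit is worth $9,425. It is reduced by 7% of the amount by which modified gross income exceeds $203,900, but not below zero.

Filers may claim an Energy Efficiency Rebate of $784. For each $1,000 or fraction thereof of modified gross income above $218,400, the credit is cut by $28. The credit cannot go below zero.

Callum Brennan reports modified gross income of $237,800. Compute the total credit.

$16,121

Childcare Subsidy: $237,800 is below the $250,300 cutoff, so the full $1,325 applies.
Property Tax Rebate: $237,800 is at or below the $257,000 threshold, so the full $7,520 applies.
Small Business Credit: 7% of the $33,900 excess over $203,900 is $2,373; credit = $9,425 − $2,373 = $7,052.
Energy Efficiency Rebate: income exceeds $218,400 by $19,400, which is 20 full-or-partial $1,000 increments; reduction = 20 × $28 = $560, leaving $224.
Total: $1,325 + $7,520 + $7,052 + $224 = $16,121.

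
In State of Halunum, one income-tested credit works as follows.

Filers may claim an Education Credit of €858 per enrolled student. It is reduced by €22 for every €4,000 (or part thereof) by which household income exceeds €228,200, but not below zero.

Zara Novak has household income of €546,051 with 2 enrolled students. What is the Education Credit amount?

Education Credit: base = 2 × €858 = €1,716. income exceeds €228,200 by €317,851 → 80 increments × €22 = €1,760 ≥ base, so the credit is €0.

€0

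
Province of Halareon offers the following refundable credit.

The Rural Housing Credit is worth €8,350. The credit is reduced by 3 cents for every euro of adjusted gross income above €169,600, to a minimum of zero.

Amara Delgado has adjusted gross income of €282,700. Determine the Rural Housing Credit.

€4,957

Rural Housing Credit: 3% of the €113,100 excess over €169,600 is €3,393; credit = €8,350 − €3,393 = €4,957.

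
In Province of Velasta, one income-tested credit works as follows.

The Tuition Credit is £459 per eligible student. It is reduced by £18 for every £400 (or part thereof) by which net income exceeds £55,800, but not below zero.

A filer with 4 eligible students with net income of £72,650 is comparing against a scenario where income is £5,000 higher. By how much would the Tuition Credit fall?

£216

At £72,650 — base = 4 × £459 = £1,836. income exceeds £55,800 by £16,850, which is 43 full-or-partial £400 increments; reduction = 43 × £18 = £774, leaving £1,062.
At £77,650 — base = 4 × £459 = £1,836. income exceeds £55,800 by £21,850, which is 55 full-or-partial £400 increments; reduction = 55 × £18 = £990, leaving £846.
Lost: £1,062 − £846 = £216.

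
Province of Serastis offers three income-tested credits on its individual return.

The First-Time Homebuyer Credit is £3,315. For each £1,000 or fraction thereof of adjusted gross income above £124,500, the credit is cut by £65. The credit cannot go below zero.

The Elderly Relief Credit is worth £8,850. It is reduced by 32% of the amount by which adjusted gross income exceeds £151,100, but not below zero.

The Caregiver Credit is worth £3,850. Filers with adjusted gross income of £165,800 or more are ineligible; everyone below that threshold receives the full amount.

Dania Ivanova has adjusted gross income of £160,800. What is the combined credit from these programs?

£10,506

First-Time Homebuyer Credit: income exceeds £124,500 by £36,300, which is 37 full-or-partial £1,000 increments; reduction = 37 × £65 = £2,405, leaving £910.
Elderly Relief Credit: 32% of the £9,700 excess over £151,100 is £3,104; credit = £8,850 − £3,104 = £5,746.
Caregiver Credit: £160,800 is below the £165,800 cutoff, so the full £3,850 applies.
Total: £910 + £5,746 + £3,850 = £10,506.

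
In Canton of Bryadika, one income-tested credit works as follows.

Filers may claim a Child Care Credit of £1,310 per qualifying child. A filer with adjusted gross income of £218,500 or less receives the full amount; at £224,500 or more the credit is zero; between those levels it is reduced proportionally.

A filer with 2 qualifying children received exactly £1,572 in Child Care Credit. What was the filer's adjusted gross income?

£220,900

Full credit = 2 × £1,310 = £2,620.
£1,572 is 1,572/2,620 of the full £2,620, so 1,048/2,620 of the £6,000 range has been used: income = £218,500 + £6,000 × 1,048/2,620 = £220,900.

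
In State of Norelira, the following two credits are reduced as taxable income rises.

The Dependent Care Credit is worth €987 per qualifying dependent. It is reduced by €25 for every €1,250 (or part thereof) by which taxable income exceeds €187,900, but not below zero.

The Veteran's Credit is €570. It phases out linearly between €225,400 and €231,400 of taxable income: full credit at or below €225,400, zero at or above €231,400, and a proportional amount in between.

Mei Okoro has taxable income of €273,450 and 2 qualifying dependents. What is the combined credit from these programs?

Dependent Care Credit: base = 2 × €987 = €1,974. income exceeds €187,900 by €85,550, which is 69 full-or-partial €1,250 increments; reduction = 69 × €25 = €1,725, leaving €249.
Veteran's Credit: €273,450 is at or above €231,400, so the credit is €0.
Total: €249 + €0 = €249.

€249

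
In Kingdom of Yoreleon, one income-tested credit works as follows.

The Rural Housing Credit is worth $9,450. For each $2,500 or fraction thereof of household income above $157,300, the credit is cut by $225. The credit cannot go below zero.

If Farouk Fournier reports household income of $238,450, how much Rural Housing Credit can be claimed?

Rural Housing Credit: income exceeds $157,300 by $81,150, which is 33 full-or-partial $2,500 increments; reduction = 33 × $225 = $7,425, leaving $2,025.

$2,025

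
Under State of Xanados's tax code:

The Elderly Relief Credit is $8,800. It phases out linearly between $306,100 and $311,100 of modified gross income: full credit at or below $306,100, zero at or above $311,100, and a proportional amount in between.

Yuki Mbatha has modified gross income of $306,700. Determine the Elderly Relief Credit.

$7,744

Elderly Relief Credit: $306,700 is $600 into a $5,000 phase-out range, leaving 4,400/5,000 of the credit: $8,800 × 4,400/5,000 = $7,744.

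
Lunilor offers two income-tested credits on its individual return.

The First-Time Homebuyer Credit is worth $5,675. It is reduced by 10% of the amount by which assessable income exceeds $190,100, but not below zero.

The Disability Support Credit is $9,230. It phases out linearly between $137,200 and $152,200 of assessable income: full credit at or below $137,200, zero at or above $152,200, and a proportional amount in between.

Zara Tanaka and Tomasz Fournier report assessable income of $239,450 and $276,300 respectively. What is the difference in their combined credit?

Zara ($239,450): First-Time Homebuyer Credit: 10% of the $49,350 excess over $190,100 is $4,935; credit = $5,675 − $4,935 = $740. Disability Support Credit: $239,450 is at or above $152,200, so the credit is $0. total $740 + $0 = $740
Tomasz ($276,300): First-Time Homebuyer Credit: 10% of the $86,200 excess over $190,100 is $8,620 ≥ base, so the credit is $0. Disability Support Credit: $276,300 is at or above $152,200, so the credit is $0. total $0 + $0 = $0
Difference: |$740 − $0| = $740.

$740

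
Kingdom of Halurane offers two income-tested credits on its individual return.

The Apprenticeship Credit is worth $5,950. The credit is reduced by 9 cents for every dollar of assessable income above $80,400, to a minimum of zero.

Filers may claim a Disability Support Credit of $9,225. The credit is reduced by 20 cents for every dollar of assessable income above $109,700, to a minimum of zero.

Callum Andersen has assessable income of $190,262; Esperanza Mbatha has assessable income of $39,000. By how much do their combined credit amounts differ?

$15,175

Callum ($190,262): Apprenticeship Credit: 9% of the $109,862 excess over $80,400 is $9,887.58 ≥ base, so the credit is $0. Disability Support Credit: 20% of the $80,562 excess over $109,700 is $16,112.40 ≥ base, so the credit is $0. total $0 + $0 = $0
Esperanza ($39,000): Apprenticeship Credit: $39,000 is at or below the $80,400 threshold, so the full $5,950 applies. Disability Support Credit: $39,000 is at or below the $109,700 threshold, so the full $9,225 applies. total $5,950 + $9,225 = $15,175
Difference: |$0 − $15,175| = $15,175.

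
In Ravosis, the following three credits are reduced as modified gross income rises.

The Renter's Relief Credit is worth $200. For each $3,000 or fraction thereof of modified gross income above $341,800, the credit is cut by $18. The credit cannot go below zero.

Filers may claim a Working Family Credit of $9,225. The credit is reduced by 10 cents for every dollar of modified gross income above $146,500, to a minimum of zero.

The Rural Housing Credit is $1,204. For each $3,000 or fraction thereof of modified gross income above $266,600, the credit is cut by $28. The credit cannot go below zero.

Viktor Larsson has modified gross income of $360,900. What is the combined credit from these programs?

$382

Renter's Relief Credit: income exceeds $341,800 by $19,100, which is 7 full-or-partial $3,000 increments; reduction = 7 × $18 = $126, leaving $74.
Working Family Credit: 10% of the $214,400 excess over $146,500 is $21,440 ≥ base, so the credit is $0.
Rural Housing Credit: income exceeds $266,600 by $94,300, which is 32 full-or-partial $3,000 increments; reduction = 32 × $28 = $896, leaving $308.
Total: $74 + $0 + $308 = $382.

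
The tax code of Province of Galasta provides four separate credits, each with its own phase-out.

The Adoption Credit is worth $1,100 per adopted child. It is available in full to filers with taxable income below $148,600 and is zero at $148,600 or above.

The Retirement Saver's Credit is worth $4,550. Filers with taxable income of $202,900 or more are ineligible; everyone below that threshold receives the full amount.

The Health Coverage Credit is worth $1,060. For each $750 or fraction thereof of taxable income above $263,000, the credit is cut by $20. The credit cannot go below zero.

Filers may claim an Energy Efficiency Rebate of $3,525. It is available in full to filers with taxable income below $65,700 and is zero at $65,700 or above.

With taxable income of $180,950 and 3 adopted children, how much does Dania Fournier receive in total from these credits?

$5,610

Adoption Credit: base = 3 × $1,100 = $3,300. $180,950 meets or exceeds the $148,600 cutoff, so the credit is $0.
Retirement Saver's Credit: $180,950 is below the $202,900 cutoff, so the full $4,550 applies.
Health Coverage Credit: $180,950 is at or below the $263,000 threshold, so the full $1,060 applies.
Energy Efficiency Rebate: $180,950 meets or exceeds the $65,700 cutoff, so the credit is $0.
Total: $0 + $4,550 + $1,060 + $0 = $5,610.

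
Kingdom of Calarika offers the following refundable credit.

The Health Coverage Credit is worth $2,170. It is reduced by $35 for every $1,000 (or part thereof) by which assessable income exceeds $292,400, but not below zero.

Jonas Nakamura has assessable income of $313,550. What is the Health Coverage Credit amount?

Health Coverage Credit: income exceeds $292,400 by $21,150, which is 22 full-or-partial $1,000 increments; reduction = 22 × $35 = $770, leaving $1,400.

$1,400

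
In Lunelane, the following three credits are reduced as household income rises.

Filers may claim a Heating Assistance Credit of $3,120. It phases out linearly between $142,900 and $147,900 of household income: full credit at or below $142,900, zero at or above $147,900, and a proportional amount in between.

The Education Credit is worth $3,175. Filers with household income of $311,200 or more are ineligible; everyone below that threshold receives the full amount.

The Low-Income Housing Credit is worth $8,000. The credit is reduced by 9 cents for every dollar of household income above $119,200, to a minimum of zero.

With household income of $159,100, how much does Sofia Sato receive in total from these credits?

Heating Assistance Credit: $159,100 is at or above $147,900, so the credit is $0.
Education Credit: $159,100 is below the $311,200 cutoff, so the full $3,175 applies.
Low-Income Housing Credit: 9% of the $39,900 excess over $119,200 is $3,591; credit = $8,000 − $3,591 = $4,409.
Total: $0 + $3,175 + $4,409 = $7,584.

$7,584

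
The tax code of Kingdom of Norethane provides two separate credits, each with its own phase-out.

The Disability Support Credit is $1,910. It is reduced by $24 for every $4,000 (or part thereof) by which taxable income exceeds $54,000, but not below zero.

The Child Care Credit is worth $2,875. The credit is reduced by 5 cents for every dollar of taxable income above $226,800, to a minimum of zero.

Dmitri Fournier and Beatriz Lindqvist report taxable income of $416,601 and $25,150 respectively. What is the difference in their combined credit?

Dmitri ($416,601): Disability Support Credit: income exceeds $54,000 by $362,601 → 91 increments × $24 = $2,184 ≥ base, so the credit is $0. Child Care Credit: 5% of the $189,801 excess over $226,800 is $9,490.05 ≥ base, so the credit is $0. total $0 + $0 = $0
Beatriz ($25,150): Disability Support Credit: $25,150 is at or below the $54,000 threshold, so the full $1,910 applies. Child Care Credit: $25,150 is at or below the $226,800 threshold, so the full $2,875 applies. total $1,910 + $2,875 = $4,785
Difference: |$0 − $4,785| = $4,785.

$4,785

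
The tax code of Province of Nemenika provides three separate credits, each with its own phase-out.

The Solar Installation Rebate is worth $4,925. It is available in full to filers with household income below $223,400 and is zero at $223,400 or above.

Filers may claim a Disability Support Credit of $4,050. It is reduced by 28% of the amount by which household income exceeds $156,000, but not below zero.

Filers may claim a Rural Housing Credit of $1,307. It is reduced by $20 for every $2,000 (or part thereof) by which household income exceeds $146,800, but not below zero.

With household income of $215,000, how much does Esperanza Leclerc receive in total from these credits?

Solar Installation Rebate: $215,000 is below the $223,400 cutoff, so the full $4,925 applies.
Disability Support Credit: 28% of the $59,000 excess over $156,000 is $16,520 ≥ base, so the credit is $0.
Rural Housing Credit: income exceeds $146,800 by $68,200, which is 35 full-or-partial $2,000 increments; reduction = 35 × $20 = $700, leaving $607.
Total: $4,925 + $0 + $607 = $5,532.

$5,532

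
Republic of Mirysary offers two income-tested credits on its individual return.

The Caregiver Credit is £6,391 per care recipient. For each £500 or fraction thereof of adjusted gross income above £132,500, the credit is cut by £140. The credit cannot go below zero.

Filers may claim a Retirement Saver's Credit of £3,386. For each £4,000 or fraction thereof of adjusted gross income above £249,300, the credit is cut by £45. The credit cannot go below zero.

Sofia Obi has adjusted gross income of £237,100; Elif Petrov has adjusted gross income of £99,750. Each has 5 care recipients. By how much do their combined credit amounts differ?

Sofia (£237,100): Caregiver Credit: base = 5 × £6,391 = £31,955. income exceeds £132,500 by £104,600, which is 210 full-or-partial £500 increments; reduction = 210 × £140 = £29,400, leaving £2,555. Retirement Saver's Credit: £237,100 is at or below the £249,300 threshold, so the full £3,386 applies. total £2,555 + £3,386 = £5,941
Elif (£99,750): Caregiver Credit: base = 5 × £6,391 = £31,955. £99,750 is at or below the £132,500 threshold, so the full £31,955 applies. Retirement Saver's Credit: £99,750 is at or below the £249,300 threshold, so the full £3,386 applies. total £31,955 + £3,386 = £35,341
Difference: |£5,941 − £35,341| = £29,400.

£29,400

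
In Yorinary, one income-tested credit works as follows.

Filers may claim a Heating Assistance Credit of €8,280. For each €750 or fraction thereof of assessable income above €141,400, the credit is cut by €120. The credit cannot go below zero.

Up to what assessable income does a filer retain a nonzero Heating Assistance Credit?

After 68 increments the reduction is 68 × €120 = €8,160, leaving €120; one more increment wipes it out. Increment 68 ends at excess 68 × €750 = €51,000, so the highest qualifying income is €141,400 + €51,000 = €192,400.

€192,400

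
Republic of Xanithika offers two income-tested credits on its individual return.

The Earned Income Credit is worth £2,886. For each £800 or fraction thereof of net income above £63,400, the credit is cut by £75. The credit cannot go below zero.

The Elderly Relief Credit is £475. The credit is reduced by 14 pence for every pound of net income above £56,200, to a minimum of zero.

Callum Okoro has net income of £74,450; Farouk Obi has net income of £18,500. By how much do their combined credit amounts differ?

Callum (£74,450): Earned Income Credit: income exceeds £63,400 by £11,050, which is 14 full-or-partial £800 increments; reduction = 14 × £75 = £1,050, leaving £1,836. Elderly Relief Credit: 14% of the £18,250 excess over £56,200 is £2,555 ≥ base, so the credit is £0. total £1,836 + £0 = £1,836
Farouk (£18,500): Earned Income Credit: £18,500 is at or below the £63,400 threshold, so the full £2,886 applies. Elderly Relief Credit: £18,500 is at or below the £56,200 threshold, so the full £475 applies. total £2,886 + £475 = £3,361
Difference: |£1,836 − £3,361| = £1,525.

£1,525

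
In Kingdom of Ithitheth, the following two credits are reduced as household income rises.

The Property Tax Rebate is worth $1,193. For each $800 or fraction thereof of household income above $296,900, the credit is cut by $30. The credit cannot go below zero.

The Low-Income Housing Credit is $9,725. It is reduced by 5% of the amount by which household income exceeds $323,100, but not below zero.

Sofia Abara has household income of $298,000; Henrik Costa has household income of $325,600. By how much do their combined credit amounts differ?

$1,145

Sofia ($298,000): Property Tax Rebate: income exceeds $296,900 by $1,100, which is 2 full-or-partial $800 increments; reduction = 2 × $30 = $60, leaving $1,133. Low-Income Housing Credit: $298,000 is at or below the $323,100 threshold, so the full $9,725 applies. total $1,133 + $9,725 = $10,858
Henrik ($325,600): Property Tax Rebate: income exceeds $296,900 by $28,700, which is 36 full-or-partial $800 increments; reduction = 36 × $30 = $1,080, leaving $113. Low-Income Housing Credit: 5% of the $2,500 excess over $323,100 is $125; credit = $9,725 − $125 = $9,600. total $113 + $9,600 = $9,713
Difference: |$10,858 − $9,713| = $1,145.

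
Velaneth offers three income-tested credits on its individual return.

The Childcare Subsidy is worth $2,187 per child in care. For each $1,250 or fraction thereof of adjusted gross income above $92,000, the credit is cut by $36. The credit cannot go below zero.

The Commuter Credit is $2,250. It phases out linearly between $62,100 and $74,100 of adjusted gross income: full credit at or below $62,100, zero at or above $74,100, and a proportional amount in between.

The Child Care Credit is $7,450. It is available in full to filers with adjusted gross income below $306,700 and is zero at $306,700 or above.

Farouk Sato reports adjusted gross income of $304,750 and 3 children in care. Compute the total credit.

Childcare Subsidy: base = 3 × $2,187 = $6,561. income exceeds $92,000 by $212,750, which is 171 full-or-partial $1,250 increments; reduction = 171 × $36 = $6,156, leaving $405.
Commuter Credit: $304,750 is at or above $74,100, so the credit is $0.
Child Care Credit: $304,750 is below the $306,700 cutoff, so the full $7,450 applies.
Total: $405 + $0 + $7,450 = $7,855.

$7,855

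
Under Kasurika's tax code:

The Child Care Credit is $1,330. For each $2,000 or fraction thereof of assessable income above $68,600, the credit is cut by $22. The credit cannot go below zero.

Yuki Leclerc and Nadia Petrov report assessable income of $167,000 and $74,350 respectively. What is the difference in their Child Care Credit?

Yuki ($167,000): Child Care Credit: income exceeds $68,600 by $98,400, which is 50 full-or-partial $2,000 increments; reduction = 50 × $22 = $1,100, leaving $230.
Nadia ($74,350): Child Care Credit: income exceeds $68,600 by $5,750, which is 3 full-or-partial $2,000 increments; reduction = 3 × $22 = $66, leaving $1,264.
Difference: |$230 − $1,264| = $1,034.

$1,034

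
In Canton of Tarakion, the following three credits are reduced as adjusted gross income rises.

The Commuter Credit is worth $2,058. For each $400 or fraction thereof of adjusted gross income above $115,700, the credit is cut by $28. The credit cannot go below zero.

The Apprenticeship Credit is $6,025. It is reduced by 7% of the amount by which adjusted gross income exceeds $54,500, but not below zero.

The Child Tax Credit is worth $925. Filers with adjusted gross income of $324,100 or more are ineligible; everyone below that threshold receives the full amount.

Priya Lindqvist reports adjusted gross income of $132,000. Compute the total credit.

Commuter Credit: income exceeds $115,700 by $16,300, which is 41 full-or-partial $400 increments; reduction = 41 × $28 = $1,148, leaving $910.
Apprenticeship Credit: 7% of the $77,500 excess over $54,500 is $5,425; credit = $6,025 − $5,425 = $600.
Child Tax Credit: $132,000 is below the $324,100 cutoff, so the full $925 applies.
Total: $910 + $600 + $925 = $2,435.

$2,435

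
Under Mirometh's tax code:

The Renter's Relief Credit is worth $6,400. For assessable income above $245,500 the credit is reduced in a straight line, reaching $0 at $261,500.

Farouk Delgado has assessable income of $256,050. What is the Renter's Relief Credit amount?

Renter's Relief Credit: $256,050 is $10,550 into a $16,000 phase-out range, leaving 5,450/16,000 of the credit: $6,400 × 5,450/16,000 = $2,180.

$2,180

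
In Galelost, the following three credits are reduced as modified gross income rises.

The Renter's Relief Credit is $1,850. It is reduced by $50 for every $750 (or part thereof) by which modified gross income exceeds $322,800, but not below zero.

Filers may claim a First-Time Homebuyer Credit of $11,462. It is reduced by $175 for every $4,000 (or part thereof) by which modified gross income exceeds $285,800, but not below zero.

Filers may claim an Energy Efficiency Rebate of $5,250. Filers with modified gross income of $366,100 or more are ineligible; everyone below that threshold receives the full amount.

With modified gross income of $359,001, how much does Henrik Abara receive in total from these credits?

$13,387

Renter's Relief Credit: income exceeds $322,800 by $36,201 → 49 increments × $50 = $2,450 ≥ base, so the credit is $0.
First-Time Homebuyer Credit: income exceeds $285,800 by $73,201, which is 19 full-or-partial $4,000 increments; reduction = 19 × $175 = $3,325, leaving $8,137.
Energy Efficiency Rebate: $359,001 is below the $366,100 cutoff, so the full $5,250 applies.
Total: $0 + $8,137 + $5,250 = $13,387.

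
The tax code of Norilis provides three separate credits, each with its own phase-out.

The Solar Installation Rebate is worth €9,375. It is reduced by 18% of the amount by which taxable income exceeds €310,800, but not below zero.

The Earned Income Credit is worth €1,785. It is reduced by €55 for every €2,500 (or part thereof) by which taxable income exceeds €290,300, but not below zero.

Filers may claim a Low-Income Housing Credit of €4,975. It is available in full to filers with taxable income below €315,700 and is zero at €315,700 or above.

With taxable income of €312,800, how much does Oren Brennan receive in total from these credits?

€15,280

Solar Installation Rebate: 18% of the €2,000 excess over €310,800 is €360; credit = €9,375 − €360 = €9,015.
Earned Income Credit: income exceeds €290,300 by €22,500, which is 9 full-or-partial €2,500 increments; reduction = 9 × €55 = €495, leaving €1,290.
Low-Income Housing Credit: €312,800 is below the €315,700 cutoff, so the full €4,975 applies.
Total: €9,015 + €1,290 + €4,975 = €15,280.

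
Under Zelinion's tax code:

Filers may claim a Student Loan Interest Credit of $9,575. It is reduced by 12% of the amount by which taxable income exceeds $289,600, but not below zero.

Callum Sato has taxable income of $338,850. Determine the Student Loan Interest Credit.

$3,665

Student Loan Interest Credit: 12% of the $49,250 excess over $289,600 is $5,910; credit = $9,575 − $5,910 = $3,665.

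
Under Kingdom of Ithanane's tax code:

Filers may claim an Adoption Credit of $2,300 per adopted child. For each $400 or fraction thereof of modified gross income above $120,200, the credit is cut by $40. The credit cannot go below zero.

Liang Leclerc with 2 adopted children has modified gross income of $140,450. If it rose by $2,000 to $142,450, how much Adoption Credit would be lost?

$200

At $140,450 — base = 2 × $2,300 = $4,600. income exceeds $120,200 by $20,250, which is 51 full-or-partial $400 increments; reduction = 51 × $40 = $2,040, leaving $2,560.
At $142,450 — base = 2 × $2,300 = $4,600. income exceeds $120,200 by $22,250, which is 56 full-or-partial $400 increments; reduction = 56 × $40 = $2,240, leaving $2,360.
Lost: $2,560 − $2,360 = $200.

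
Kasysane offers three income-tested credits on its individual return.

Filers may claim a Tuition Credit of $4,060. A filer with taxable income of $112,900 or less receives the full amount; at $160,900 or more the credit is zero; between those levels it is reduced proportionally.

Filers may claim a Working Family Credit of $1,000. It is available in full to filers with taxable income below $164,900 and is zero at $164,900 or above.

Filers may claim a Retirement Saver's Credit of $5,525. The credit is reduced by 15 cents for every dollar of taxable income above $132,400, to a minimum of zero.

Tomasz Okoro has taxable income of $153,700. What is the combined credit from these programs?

$3,939

Tuition Credit: $153,700 is $40,800 into a $48,000 phase-out range, leaving 7,200/48,000 of the credit: $4,060 × 7,200/48,000 = $609.
Working Family Credit: $153,700 is below the $164,900 cutoff, so the full $1,000 applies.
Retirement Saver's Credit: 15% of the $21,300 excess over $132,400 is $3,195; credit = $5,525 − $3,195 = $2,330.
Total: $609 + $1,000 + $2,330 = $3,939.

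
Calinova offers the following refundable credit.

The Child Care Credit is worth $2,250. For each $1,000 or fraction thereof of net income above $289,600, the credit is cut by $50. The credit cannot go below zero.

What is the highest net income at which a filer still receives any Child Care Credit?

$333,600

After 44 increments the reduction is 44 × $50 = $2,200, leaving $50; one more increment wipes it out. Increment 44 ends at excess 44 × $1,000 = $44,000, so the highest qualifying income is $289,600 + $44,000 = $333,600.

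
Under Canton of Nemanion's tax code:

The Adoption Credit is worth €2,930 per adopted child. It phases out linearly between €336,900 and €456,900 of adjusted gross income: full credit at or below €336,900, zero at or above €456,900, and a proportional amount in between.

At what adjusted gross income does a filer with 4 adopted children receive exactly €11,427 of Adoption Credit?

Full credit = 4 × €2,930 = €11,720.
€11,427 is 11,427/11,720 of the full €11,720, so 293/11,720 of the €120,000 range has been used: income = €336,900 + €120,000 × 293/11,720 = €339,900.

€339,900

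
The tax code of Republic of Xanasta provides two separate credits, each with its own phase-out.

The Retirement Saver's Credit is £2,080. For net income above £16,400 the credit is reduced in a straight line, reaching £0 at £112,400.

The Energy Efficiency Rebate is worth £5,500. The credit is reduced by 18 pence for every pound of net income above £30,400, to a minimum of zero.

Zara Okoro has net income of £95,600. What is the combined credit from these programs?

Retirement Saver's Credit: £95,600 is £79,200 into a £96,000 phase-out range, leaving 16,800/96,000 of the credit: £2,080 × 16,800/96,000 = £364.
Energy Efficiency Rebate: 18% of the £65,200 excess over £30,400 is £11,736 ≥ base, so the credit is £0.
Total: £364 + £0 = £364.

£364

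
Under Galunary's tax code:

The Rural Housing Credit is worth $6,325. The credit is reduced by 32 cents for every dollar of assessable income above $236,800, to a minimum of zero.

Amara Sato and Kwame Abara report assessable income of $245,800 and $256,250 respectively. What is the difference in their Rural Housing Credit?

Amara ($245,800): Rural Housing Credit: 32% of the $9,000 excess over $236,800 is $2,880; credit = $6,325 − $2,880 = $3,445.
Kwame ($256,250): Rural Housing Credit: 32% of the $19,450 excess over $236,800 is $6,224; credit = $6,325 − $6,224 = $101.
Difference: |$3,445 − $101| = $3,344.

$3,344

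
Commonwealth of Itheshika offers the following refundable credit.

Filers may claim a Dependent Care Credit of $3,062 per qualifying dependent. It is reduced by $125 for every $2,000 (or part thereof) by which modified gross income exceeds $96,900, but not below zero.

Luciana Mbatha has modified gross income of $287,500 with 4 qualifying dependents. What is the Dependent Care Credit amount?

$248

Dependent Care Credit: base = 4 × $3,062 = $12,248. income exceeds $96,900 by $190,600, which is 96 full-or-partial $2,000 increments; reduction = 96 × $125 = $12,000, leaving $248.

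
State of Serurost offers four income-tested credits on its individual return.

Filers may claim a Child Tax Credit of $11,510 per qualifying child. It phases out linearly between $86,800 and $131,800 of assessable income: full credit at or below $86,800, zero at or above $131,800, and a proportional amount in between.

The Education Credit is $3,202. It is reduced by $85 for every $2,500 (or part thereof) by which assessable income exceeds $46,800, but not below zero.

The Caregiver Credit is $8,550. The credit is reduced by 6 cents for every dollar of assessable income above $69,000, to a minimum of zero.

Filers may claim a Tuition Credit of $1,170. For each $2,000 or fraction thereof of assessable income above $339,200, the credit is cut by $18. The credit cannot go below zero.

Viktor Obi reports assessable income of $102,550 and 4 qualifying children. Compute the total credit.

Child Tax Credit: base = 4 × $11,510 = $46,040. $102,550 is $15,750 into a $45,000 phase-out range, leaving 29,250/45,000 of the credit: $46,040 × 29,250/45,000 = $29,926.
Education Credit: income exceeds $46,800 by $55,750, which is 23 full-or-partial $2,500 increments; reduction = 23 × $85 = $1,955, leaving $1,247.
Caregiver Credit: 6% of the $33,550 excess over $69,000 is $2,013; credit = $8,550 − $2,013 = $6,537.
Tuition Credit: $102,550 is at or below the $339,200 threshold, so the full $1,170 applies.
Total: $29,926 + $1,247 + $6,537 + $1,170 = $38,880.

$38,880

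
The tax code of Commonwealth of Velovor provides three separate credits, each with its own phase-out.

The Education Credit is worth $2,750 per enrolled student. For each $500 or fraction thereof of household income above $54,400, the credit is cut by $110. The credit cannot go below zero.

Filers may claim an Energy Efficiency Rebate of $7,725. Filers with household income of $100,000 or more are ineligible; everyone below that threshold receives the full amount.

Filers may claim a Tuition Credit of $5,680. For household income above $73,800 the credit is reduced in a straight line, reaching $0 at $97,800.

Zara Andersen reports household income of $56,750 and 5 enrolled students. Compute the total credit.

Education Credit: base = 5 × $2,750 = $13,750. income exceeds $54,400 by $2,350, which is 5 full-or-partial $500 increments; reduction = 5 × $110 = $550, leaving $13,200.
Energy Efficiency Rebate: $56,750 is below the $100,000 cutoff, so the full $7,725 applies.
Tuition Credit: $56,750 is at or below the $73,800 threshold, so the full $5,680 applies.
Total: $13,200 + $7,725 + $5,680 = $26,605.

$26,605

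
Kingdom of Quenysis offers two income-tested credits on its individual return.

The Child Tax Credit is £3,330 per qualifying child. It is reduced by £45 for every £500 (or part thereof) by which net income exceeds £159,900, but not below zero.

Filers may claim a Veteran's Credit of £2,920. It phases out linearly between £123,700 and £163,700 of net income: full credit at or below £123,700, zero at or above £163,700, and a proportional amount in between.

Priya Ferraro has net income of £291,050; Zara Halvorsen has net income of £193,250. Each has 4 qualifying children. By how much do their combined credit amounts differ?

£8,820

Priya (£291,050): Child Tax Credit: base = 4 × £3,330 = £13,320. income exceeds £159,900 by £131,150, which is 263 full-or-partial £500 increments; reduction = 263 × £45 = £11,835, leaving £1,485. Veteran's Credit: £291,050 is at or above £163,700, so the credit is £0. total £1,485 + £0 = £1,485
Zara (£193,250): Child Tax Credit: base = 4 × £3,330 = £13,320. income exceeds £159,900 by £33,350, which is 67 full-or-partial £500 increments; reduction = 67 × £45 = £3,015, leaving £10,305. Veteran's Credit: £193,250 is at or above £163,700, so the credit is £0. total £10,305 + £0 = £10,305
Difference: |£1,485 − £10,305| = £8,820.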